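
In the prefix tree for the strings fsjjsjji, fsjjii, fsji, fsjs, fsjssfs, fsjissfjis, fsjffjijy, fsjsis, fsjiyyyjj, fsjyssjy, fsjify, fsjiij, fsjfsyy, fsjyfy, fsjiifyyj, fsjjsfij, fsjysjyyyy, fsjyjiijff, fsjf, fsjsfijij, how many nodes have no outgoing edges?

17

Leaves are exactly the stored words that no other stored word extends.
Those words: "fsjffjijy", "fsjfsyy", "fsjify", "fsjiifyyj", "fsjiij", "fsjissfjis", "fsjiyyyjj", "fsjjii", "fsjjsfij", "fsjjsjji", "fsjsfijij", "fsjsis", "fsjssfs", "fsjyfy", "fsjyjiijff", "fsjysjyyyy", "fsjyssjy"
Leaf count: 17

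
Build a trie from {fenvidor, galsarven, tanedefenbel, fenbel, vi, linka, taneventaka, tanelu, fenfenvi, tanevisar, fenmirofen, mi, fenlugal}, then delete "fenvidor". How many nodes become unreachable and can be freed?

A node on "fenvidor"'s path can go only if nothing else ends at it or branches off below it.
The suffix "vidor" (5 nodes) is used only by "fenvidor"; the node for "fen" still has the child "b", so pruning stops there.
Nodes removed: 5

5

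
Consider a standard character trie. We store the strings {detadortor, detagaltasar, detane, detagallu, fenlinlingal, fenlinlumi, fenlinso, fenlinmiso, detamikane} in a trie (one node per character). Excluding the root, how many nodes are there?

49

For each word, the new-node count is its length minus the longest prefix already in the trie:
  "detadortor" → 10 new (d, e, t, a, d, o, r, t, o, r)
  "detagaltasar" → prefix "deta" already present; 8 new (g, a, l, t, a, s, a, r)
  "detane" → prefix "deta" already present; 2 new (n, e)
  "detagallu" → prefix "detagal" already present; 2 new (l, u)
  "fenlinlingal" → 12 new (f, e, n, l, i, n, l, i, n, g, a, l)
  "fenlinlumi" → prefix "fenlinl" already present; 3 new (u, m, i)
  "fenlinso" → prefix "fenlin" already present; 2 new (s, o)
  "fenlinmiso" → prefix "fenlin" already present; 4 new (m, i, s, o)
  "detamikane" → prefix "deta" already present; 6 new (m, i, k, a, n, e)
Total nodes = 10 + 8 + 2 + 2 + 12 + 3 + 2 + 4 + 6 = 49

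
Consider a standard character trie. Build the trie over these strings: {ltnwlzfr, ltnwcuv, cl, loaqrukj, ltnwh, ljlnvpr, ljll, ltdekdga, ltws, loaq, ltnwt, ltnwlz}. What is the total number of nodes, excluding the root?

For each word, the new-node count is its length minus the longest prefix already in the trie:
  "ltnwlzfr" → 8 new (l, t, n, w, l, z, f, r)
  "ltnwcuv" → prefix "ltnw" already present; 3 new (c, u, v)
  "cl" → 2 new (c, l)
  "loaqrukj" → prefix "l" already present; 7 new (o, a, q, r, u, k, j)
  "ltnwh" → prefix "ltnw" already present; 1 new (h)
  "ljlnvpr" → prefix "l" already present; 6 new (j, l, n, v, p, r)
  "ljll" → prefix "ljl" already present; 1 new (l)
  "ltdekdga" → prefix "lt" already present; 6 new (d, e, k, d, g, a)
  "ltws" → prefix "lt" already present; 2 new (w, s)
  "loaq" → prefix "loaq" already present; 0 new (none)
  "ltnwt" → prefix "ltnw" already present; 1 new (t)
  "ltnwlz" → prefix "ltnwlz" already present; 0 new (none)
Total nodes = 8 + 3 + 2 + 7 + 1 + 6 + 1 + 6 + 2 + 0 + 1 + 0 = 37

37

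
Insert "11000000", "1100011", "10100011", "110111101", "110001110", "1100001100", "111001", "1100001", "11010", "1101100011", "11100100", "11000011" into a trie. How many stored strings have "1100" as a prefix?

6

Walk to "1100"; the words in its subtree are exactly those with that prefix.
Matches: "11000000", "1100001", "11000011", "1100001100", "1100011", "110001110"
Count: 6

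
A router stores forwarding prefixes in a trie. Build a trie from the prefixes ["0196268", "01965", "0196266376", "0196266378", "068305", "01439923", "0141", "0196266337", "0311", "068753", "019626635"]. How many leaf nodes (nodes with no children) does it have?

11

A leaf is a node with no children — equivalently, the end of a word that is not a proper prefix of any other stored word.
Those words: "0141", "01439923", "0196266337", "019626635", "0196266376", "0196266378", "0196268", "01965", "0311", "068305", "068753"
Leaf count: 11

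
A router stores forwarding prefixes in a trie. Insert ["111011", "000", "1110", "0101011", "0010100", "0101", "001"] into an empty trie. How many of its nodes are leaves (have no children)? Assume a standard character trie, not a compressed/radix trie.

Leaves are exactly the stored words that no other stored word extends.
Those words: "000", "0010100", "0101011", "111011"
Leaf count: 4

4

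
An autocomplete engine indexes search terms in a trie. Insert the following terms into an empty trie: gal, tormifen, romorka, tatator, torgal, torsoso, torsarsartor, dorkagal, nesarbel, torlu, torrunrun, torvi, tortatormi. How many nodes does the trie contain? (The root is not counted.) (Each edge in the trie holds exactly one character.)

72

Count nodes per top-level branch (shared prefixes stored once):
  'd'-branch (dorkagal): 8 nodes
  'g'-branch (gal): 3 nodes
  'n'-branch (nesarbel): 8 nodes
  'r'-branch (romorka): 7 nodes
  't'-branch (tatator, torgal, torlu, tormifen, torrunrun, torsarsartor, torsoso, tortatormi, torvi): 46 nodes
Sum: 72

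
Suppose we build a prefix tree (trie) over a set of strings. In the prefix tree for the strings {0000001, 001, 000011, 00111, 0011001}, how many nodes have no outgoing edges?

4

Leaves are exactly the stored words that no other stored word extends.
Those words: "0000001", "000011", "0011001", "00111"
Leaf count: 4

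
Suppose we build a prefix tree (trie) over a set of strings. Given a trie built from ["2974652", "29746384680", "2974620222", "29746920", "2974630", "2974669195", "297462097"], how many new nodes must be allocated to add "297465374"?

3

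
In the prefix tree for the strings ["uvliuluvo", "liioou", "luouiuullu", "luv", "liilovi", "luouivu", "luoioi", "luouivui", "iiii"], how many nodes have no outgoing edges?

Leaves are exactly the stored words that no other stored word extends.
Those words: "iiii", "liilovi", "liioou", "luoioi", "luouiuullu", "luouivui", "luv", "uvliuluvo"
Leaf count: 8

8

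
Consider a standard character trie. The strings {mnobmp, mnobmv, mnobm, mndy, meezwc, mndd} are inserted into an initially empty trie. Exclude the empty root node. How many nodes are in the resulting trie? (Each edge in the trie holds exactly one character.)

15

Trie structure (* marks end of a word):
(root)
└─ m
   ├─ e
   │  └─ e
   │     └─ z
   │        └─ w
   │           └─ c *
   └─ n
      ├─ d
      │  ├─ d *
      │  └─ y *
      └─ o
         └─ b
            └─ m *
               ├─ p *
               └─ v *
Counting every labelled node above: 15.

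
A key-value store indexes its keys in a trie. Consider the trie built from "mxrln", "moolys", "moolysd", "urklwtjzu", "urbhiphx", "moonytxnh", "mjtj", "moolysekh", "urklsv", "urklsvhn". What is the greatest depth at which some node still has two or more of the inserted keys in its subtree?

The deepest shared node is where two words last agree before diverging.
e.g. "moolys" and "moolysd" share the prefix "moolys" of length 6; no pair shares a longer one.
Longest shared-prefix length: 6

6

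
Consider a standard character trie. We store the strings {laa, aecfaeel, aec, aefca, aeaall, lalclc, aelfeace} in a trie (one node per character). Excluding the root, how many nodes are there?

28

Trace insertions, counting only characters that open a new branch:
  "laa" → 3 new (l, a, a)
  "aecfaeel" → 8 new (a, e, c, f, a, e, e, l)
  "aec" → prefix "aec" already present; 0 new (none)
  "aefca" → prefix "ae" already present; 3 new (f, c, a)
  "aeaall" → prefix "ae" already present; 4 new (a, a, l, l)
  "lalclc" → prefix "la" already present; 4 new (l, c, l, c)
  "aelfeace" → prefix "ae" already present; 6 new (l, f, e, a, c, e)
Total nodes = 3 + 8 + 0 + 3 + 4 + 4 + 6 = 28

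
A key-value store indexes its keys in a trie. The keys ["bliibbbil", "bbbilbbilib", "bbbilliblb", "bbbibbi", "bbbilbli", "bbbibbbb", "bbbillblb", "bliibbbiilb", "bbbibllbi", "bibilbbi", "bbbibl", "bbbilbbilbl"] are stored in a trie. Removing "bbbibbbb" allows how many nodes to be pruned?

After clearing the end-marker at "bbbibbbb", prune upward until reaching a node still needed by another word.
The suffix "bb" (2 nodes) is used only by "bbbibbbb"; the node for "bbbibb" still has the child "i", so pruning stops there.
Nodes removed: 2

2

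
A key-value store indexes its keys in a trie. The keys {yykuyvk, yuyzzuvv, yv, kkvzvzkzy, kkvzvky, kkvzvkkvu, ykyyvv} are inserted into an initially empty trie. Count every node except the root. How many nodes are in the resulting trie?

34

Count nodes per top-level branch (shared prefixes stored once):
  'k'-branch (kkvzvkkvu, kkvzvky, kkvzvzkzy): 14 nodes
  'y'-branch (ykyyvv, yuyzzuvv, yv, yykuyvk): 20 nodes
Sum: 34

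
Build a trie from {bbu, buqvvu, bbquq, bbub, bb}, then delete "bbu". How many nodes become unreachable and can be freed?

After clearing the end-marker at "bbu", prune upward until reaching a node still needed by another word.
Every node on "bbu" is still needed (e.g. by "bbub"), so nothing is freed.
Nodes removed: 0

0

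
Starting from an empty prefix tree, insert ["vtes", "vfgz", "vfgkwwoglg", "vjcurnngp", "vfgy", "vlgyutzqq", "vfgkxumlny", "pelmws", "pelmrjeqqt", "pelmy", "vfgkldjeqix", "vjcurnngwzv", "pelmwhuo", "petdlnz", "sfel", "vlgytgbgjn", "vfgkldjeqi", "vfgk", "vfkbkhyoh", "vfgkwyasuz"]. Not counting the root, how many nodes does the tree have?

90

For each word, the new-node count is its length minus the longest prefix already in the trie:
  "vtes" → 4 new (v, t, e, s)
  "vfgz" → prefix "v" already present; 3 new (f, g, z)
  "vfgkwwoglg" → prefix "vfg" already present; 7 new (k, w, w, o, g, l, g)
  "vjcurnngp" → prefix "v" already present; 8 new (j, c, u, r, n, n, g, p)
  "vfgy" → prefix "vfg" already present; 1 new (y)
  "vlgyutzqq" → prefix "v" already present; 8 new (l, g, y, u, t, z, q, q)
  "vfgkxumlny" → prefix "vfgk" already present; 6 new (x, u, m, l, n, y)
  "pelmws" → 6 new (p, e, l, m, w, s)
  "pelmrjeqqt" → prefix "pelm" already present; 6 new (r, j, e, q, q, t)
  "pelmy" → prefix "pelm" already present; 1 new (y)
  "vfgkldjeqix" → prefix "vfgk" already present; 7 new (l, d, j, e, q, i, x)
  "vjcurnngwzv" → prefix "vjcurnng" already present; 3 new (w, z, v)
  "pelmwhuo" → prefix "pelmw" already present; 3 new (h, u, o)
  "petdlnz" → prefix "pe" already present; 5 new (t, d, l, n, z)
  "sfel" → 4 new (s, f, e, l)
  "vlgytgbgjn" → prefix "vlgy" already present; 6 new (t, g, b, g, j, n)
  "vfgkldjeqi" → prefix "vfgkldjeqi" already present; 0 new (none)
  "vfgk" → prefix "vfgk" already present; 0 new (none)
  "vfkbkhyoh" → prefix "vf" already present; 7 new (k, b, k, h, y, o, h)
  "vfgkwyasuz" → prefix "vfgkw" already present; 5 new (y, a, s, u, z)
Total nodes = 4 + 3 + 7 + 8 + 1 + 8 + 6 + 6 + 6 + 1 + 7 + 3 + 3 + 5 + 4 + 6 + 0 + 0 + 7 + 5 = 90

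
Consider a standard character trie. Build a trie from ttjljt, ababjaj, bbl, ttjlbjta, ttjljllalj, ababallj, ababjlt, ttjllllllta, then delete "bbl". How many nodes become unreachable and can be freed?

Walk "bbl" from the leaf back toward the root, removing each node that no remaining word uses.
No other word shares any prefix with "bbl", so all 3 of its nodes go.
Nodes removed: 3

3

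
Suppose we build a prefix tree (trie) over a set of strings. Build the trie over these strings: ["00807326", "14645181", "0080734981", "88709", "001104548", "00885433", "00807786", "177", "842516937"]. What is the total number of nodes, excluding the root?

Count nodes per top-level branch (shared prefixes stored once):
  '0'-branch (001104548, 00807326, 0080734981, 00807786, 00885433): 27 nodes
  '1'-branch (14645181, 177): 10 nodes
  '8'-branch (842516937, 88709): 13 nodes
Sum: 50

50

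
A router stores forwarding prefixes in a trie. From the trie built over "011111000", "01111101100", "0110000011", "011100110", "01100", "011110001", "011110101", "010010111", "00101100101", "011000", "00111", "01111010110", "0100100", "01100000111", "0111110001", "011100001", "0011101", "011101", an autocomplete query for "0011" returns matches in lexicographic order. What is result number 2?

Words with prefix "0011", in lexicographic order: "00111", "0011101"
Position 2: 0011101

0011101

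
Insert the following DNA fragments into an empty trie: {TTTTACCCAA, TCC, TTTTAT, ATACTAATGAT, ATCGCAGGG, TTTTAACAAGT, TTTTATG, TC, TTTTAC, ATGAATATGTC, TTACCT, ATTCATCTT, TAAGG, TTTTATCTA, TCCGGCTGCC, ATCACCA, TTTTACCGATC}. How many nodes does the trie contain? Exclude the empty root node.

Count nodes per top-level branch (shared prefixes stored once):
  'A'-branch (ATACTAATGAT, ATCACCA, ATCGCAGGG, ATGAATATGTC, ATTCATCTT): 38 nodes
  'T'-branch (TAAGG, TC, TCC, TCCGGCTGCC, TTACCT, TTTTAACAAGT, TTTTAC, TTTTACCCAA, TTTTACCGATC, TTTTAT, TTTTATCTA, TTTTATG): 42 nodes
Sum: 80

80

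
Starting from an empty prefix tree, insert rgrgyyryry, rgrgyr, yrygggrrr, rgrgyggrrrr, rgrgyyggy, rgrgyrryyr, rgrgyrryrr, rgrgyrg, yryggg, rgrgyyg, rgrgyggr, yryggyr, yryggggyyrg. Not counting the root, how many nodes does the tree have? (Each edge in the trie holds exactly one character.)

43

Trace insertions, counting only characters that open a new branch:
  "rgrgyyryry" → 10 new (r, g, r, g, y, y, r, y, r, y)
  "rgrgyr" → prefix "rgrgy" already present; 1 new (r)
  "yrygggrrr" → 9 new (y, r, y, g, g, g, r, r, r)
  "rgrgyggrrrr" → prefix "rgrgy" already present; 6 new (g, g, r, r, r, r)
  "rgrgyyggy" → prefix "rgrgyy" already present; 3 new (g, g, y)
  "rgrgyrryyr" → prefix "rgrgyr" already present; 4 new (r, y, y, r)
  "rgrgyrryrr" → prefix "rgrgyrry" already present; 2 new (r, r)
  "rgrgyrg" → prefix "rgrgyr" already present; 1 new (g)
  "yryggg" → prefix "yryggg" already present; 0 new (none)
  "rgrgyyg" → prefix "rgrgyyg" already present; 0 new (none)
  "rgrgyggr" → prefix "rgrgyggr" already present; 0 new (none)
  "yryggyr" → prefix "yrygg" already present; 2 new (y, r)
  "yryggggyyrg" → prefix "yryggg" already present; 5 new (g, y, y, r, g)
Total nodes = 10 + 1 + 9 + 6 + 3 + 4 + 2 + 1 + 0 + 0 + 0 + 2 + 5 = 43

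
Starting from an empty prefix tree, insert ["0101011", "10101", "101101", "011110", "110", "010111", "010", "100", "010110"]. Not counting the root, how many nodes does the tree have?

25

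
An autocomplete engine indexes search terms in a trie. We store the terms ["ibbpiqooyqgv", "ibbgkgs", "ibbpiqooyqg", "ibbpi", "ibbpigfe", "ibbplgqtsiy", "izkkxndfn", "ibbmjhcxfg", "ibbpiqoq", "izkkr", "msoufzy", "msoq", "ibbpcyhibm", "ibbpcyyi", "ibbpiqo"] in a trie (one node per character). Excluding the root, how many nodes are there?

Insert word by word; a character creates a node only if that edge doesn't already exist:
  "ibbpiqooyqgv" → 12 new (i, b, b, p, i, q, o, o, y, q, g, v)
  "ibbgkgs" → prefix "ibb" already present; 4 new (g, k, g, s)
  "ibbpiqooyqg" → prefix "ibbpiqooyqg" already present; 0 new (none)
  "ibbpi" → prefix "ibbpi" already present; 0 new (none)
  "ibbpigfe" → prefix "ibbpi" already present; 3 new (g, f, e)
  "ibbplgqtsiy" → prefix "ibbp" already present; 7 new (l, g, q, t, s, i, y)
  "izkkxndfn" → prefix "i" already present; 8 new (z, k, k, x, n, d, f, n)
  "ibbmjhcxfg" → prefix "ibb" already present; 7 new (m, j, h, c, x, f, g)
  "ibbpiqoq" → prefix "ibbpiqo" already present; 1 new (q)
  "izkkr" → prefix "izkk" already present; 1 new (r)
  "msoufzy" → 7 new (m, s, o, u, f, z, y)
  "msoq" → prefix "mso" already present; 1 new (q)
  "ibbpcyhibm" → prefix "ibbp" already present; 6 new (c, y, h, i, b, m)
  "ibbpcyyi" → prefix "ibbpcy" already present; 2 new (y, i)
  "ibbpiqo" → prefix "ibbpiqo" already present; 0 new (none)
Total nodes = 12 + 4 + 0 + 0 + 3 + 7 + 8 + 7 + 1 + 1 + 7 + 1 + 6 + 2 + 0 = 59

59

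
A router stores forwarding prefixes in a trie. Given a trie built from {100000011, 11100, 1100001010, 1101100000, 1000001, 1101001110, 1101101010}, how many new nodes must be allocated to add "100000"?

Every character of "100000" already lies on an existing path (it is a prefix of some stored word).
No new nodes are needed: 0.

0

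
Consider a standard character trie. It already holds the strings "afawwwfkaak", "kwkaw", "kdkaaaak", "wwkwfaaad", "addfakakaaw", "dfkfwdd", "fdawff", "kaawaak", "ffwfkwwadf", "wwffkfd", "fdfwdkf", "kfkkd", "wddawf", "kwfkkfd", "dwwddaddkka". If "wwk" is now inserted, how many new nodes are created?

0

"wwk" is already a full path in the trie; only an end-marker is added.
No new nodes are needed: 0.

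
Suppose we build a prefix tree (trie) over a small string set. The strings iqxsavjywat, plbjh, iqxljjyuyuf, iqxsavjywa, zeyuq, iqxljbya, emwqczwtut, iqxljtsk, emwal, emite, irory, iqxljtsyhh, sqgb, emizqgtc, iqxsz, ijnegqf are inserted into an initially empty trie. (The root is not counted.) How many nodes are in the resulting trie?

73

Count nodes per top-level branch (shared prefixes stored once):
  'e'-branch (emite, emizqgtc, emwal, emwqczwtut): 20 nodes
  'i'-branch (ijnegqf, iqxljbya, iqxljjyuyuf, iqxljtsk, iqxljtsyhh, iqxsavjywa, iqxsavjywat, iqxsz, irory): 39 nodes
  'p'-branch (plbjh): 5 nodes
  's'-branch (sqgb): 4 nodes
  'z'-branch (zeyuq): 5 nodes
Sum: 73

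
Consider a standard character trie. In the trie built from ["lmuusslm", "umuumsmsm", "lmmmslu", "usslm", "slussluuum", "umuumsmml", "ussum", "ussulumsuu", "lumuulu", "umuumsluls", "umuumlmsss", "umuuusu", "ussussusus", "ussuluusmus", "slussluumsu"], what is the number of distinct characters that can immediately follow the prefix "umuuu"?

1

The children of the "umuuu" node are the distinct next characters among strings starting with "umuuu".
Characters that immediately follow "umuuu" among the stored strings: {s}.
That node has 1 child edge.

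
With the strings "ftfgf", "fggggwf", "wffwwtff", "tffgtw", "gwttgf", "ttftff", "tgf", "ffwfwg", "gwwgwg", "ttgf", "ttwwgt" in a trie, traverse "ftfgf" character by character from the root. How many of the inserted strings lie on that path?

1

Traverse "ftfgf" character by character; count nodes along the way that are marked as word ends.
Prefixes of the query that are stored words: "ftfgf"
Count: 1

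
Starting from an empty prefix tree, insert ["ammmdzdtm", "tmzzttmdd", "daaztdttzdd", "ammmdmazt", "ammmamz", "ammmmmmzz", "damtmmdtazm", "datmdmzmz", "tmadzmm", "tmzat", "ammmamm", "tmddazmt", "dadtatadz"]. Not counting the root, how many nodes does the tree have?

78

Insert word by word; a character creates a node only if that edge doesn't already exist:
  "ammmdzdtm" → 9 new (a, m, m, m, d, z, d, t, m)
  "tmzzttmdd" → 9 new (t, m, z, z, t, t, m, d, d)
  "daaztdttzdd" → 11 new (d, a, a, z, t, d, t, t, z, d, d)
  "ammmdmazt" → prefix "ammmd" already present; 4 new (m, a, z, t)
  "ammmamz" → prefix "ammm" already present; 3 new (a, m, z)
  "ammmmmmzz" → prefix "ammm" already present; 5 new (m, m, m, z, z)
  "damtmmdtazm" → prefix "da" already present; 9 new (m, t, m, m, d, t, a, z, m)
  "datmdmzmz" → prefix "da" already present; 7 new (t, m, d, m, z, m, z)
  "tmadzmm" → prefix "tm" already present; 5 new (a, d, z, m, m)
  "tmzat" → prefix "tmz" already present; 2 new (a, t)
  "ammmamm" → prefix "ammmam" already present; 1 new (m)
  "tmddazmt" → prefix "tm" already present; 6 new (d, d, a, z, m, t)
  "dadtatadz" → prefix "da" already present; 7 new (d, t, a, t, a, d, z)
Total nodes = 9 + 9 + 11 + 4 + 3 + 5 + 9 + 7 + 5 + 2 + 1 + 6 + 7 = 78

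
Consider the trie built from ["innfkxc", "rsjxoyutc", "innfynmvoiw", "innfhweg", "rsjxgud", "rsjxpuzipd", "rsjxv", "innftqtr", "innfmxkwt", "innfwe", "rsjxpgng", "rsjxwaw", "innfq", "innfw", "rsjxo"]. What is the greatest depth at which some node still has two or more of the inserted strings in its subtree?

5

Look for the deepest trie node that still has at least two words in its subtree.
e.g. "innfw" and "innfwe" share the prefix "innfw" of length 5; no pair shares a longer one.
Longest shared-prefix length: 5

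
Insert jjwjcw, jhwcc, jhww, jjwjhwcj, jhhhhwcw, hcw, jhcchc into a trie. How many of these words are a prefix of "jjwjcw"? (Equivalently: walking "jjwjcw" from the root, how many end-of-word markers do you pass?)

1

Check each prefix of "jjwjcw" against the stored set — each match is an end-marker on the path.
Prefixes of the query that are stored words: "jjwjcw"
Count: 1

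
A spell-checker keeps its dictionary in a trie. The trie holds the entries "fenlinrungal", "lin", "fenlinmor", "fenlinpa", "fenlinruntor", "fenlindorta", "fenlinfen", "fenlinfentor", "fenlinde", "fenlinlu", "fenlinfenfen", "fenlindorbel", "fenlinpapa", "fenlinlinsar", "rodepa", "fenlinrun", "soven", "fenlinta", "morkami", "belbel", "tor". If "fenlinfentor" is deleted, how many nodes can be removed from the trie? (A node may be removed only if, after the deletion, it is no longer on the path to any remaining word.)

3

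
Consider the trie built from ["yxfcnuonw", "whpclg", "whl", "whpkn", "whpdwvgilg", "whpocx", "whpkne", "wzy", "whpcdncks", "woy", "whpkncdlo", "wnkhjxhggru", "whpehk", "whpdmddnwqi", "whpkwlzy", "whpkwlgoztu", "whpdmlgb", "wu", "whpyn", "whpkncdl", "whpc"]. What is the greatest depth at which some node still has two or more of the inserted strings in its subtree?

Equivalently: take the maximum, over all pairs, of their longest common prefix length.
"whpkncdl" and "whpkncdlo" agree on "whpkncdl" (8 characters) before diverging; nothing deeper is shared.
Longest shared-prefix length: 8

8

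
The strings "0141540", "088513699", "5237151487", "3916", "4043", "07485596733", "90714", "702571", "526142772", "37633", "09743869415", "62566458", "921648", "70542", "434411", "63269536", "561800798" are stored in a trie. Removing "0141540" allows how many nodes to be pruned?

6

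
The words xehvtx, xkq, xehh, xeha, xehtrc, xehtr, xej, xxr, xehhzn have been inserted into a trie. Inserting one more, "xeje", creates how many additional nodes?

"xej" is already a path in the trie; the remaining "e" must be added.
So 4 − 3 = 1 new nodes.

1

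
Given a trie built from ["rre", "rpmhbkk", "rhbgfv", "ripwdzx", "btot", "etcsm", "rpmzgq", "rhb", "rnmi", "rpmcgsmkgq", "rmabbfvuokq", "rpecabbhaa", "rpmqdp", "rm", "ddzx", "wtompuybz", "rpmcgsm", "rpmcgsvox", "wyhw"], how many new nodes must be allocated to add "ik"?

"ik" shares no prefix with any stored word, so all 2 characters open new nodes.
2 − 0 = 2 new nodes.

2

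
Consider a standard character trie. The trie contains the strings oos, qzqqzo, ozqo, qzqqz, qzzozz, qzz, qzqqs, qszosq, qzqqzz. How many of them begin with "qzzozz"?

Traverse to the node for "qzzozz", then collect every word in that subtree.
Matches: "qzzozz"
Count: 1

1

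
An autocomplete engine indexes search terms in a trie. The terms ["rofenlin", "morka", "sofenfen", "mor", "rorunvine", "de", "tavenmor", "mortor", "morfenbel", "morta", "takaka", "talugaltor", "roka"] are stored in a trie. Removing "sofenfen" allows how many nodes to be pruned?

8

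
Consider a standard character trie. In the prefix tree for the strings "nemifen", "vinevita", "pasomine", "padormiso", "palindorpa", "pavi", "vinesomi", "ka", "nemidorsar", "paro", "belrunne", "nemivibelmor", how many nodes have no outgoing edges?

12

Leaves are exactly the stored words that no other stored word extends.
Those words: "belrunne", "ka", "nemidorsar", "nemifen", "nemivibelmor", "padormiso", "palindorpa", "paro", "pasomine", "pavi", "vinesomi", "vinevita"
Leaf count: 12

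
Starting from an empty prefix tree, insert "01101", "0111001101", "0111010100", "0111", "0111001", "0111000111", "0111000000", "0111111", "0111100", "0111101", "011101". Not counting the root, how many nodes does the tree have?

Count nodes per top-level branch (shared prefixes stored once):
  '0'-branch (01101, 0111, 0111000000, 0111000111, 0111001, 0111001101, 011101, 0111010100, 0111100, 0111101, 0111111): 30 nodes
Sum: 30

30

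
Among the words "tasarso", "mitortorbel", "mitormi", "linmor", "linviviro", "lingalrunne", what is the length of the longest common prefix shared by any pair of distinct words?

The deepest shared node is where two words last agree before diverging.
"mitormi" and "mitortorbel" agree on "mitor" (5 characters) before diverging; nothing deeper is shared.
Longest shared-prefix length: 5

5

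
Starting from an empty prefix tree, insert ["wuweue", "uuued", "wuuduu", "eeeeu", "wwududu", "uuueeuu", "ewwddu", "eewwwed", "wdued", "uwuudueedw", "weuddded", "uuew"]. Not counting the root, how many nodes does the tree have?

Count nodes per top-level branch (shared prefixes stored once):
  'e'-branch (eeeeu, eewwwed, ewwddu): 15 nodes
  'u'-branch (uuew, uuued, uuueeuu, uwuudueedw): 19 nodes
  'w'-branch (wdued, weuddded, wuuduu, wuweue, wwududu): 27 nodes
Sum: 61

61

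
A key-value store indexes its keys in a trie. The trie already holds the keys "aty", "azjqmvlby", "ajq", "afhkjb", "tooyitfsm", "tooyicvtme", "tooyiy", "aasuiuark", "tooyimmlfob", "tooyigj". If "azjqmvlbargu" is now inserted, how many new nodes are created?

4

The longest prefix of "azjqmvlbargu" already in the trie is "azjqmvlb" (length 8).
New nodes needed: |"azjqmvlbargu"| − 8 = 12 − 8 = 4.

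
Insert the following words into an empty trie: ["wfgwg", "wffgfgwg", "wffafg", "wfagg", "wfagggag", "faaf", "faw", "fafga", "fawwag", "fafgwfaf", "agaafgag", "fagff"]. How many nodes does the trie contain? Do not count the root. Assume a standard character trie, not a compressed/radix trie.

46

Count nodes per top-level branch (shared prefixes stored once):
  'a'-branch (agaafgag): 8 nodes
  'f'-branch (faaf, fafga, fafgwfaf, fagff, faw, fawwag): 18 nodes
  'w'-branch (wfagg, wfagggag, wffafg, wffgfgwg, wfgwg): 20 nodes
Sum: 46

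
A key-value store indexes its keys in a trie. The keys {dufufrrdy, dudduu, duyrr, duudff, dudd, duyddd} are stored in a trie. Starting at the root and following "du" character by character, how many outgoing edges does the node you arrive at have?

4

Follow the path "du" to its node, then look at its outgoing edges.
Characters that immediately follow "du" among the stored strings: {d, f, u, y}.
That node has 4 child edges.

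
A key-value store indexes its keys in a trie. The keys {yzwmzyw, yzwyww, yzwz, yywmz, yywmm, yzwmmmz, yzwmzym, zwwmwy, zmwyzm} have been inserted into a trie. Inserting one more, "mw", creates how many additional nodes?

2

No existing word starts with "m", so every character of "mw" needs a new node.
2 − 0 = 2 new nodes.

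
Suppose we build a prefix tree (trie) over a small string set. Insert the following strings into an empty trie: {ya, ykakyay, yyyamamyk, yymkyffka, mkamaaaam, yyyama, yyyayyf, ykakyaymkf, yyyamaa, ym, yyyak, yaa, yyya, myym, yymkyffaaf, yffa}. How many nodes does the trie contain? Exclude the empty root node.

51

Trace insertions, counting only characters that open a new branch:
  "ya" → 2 new (y, a)
  "ykakyay" → prefix "y" already present; 6 new (k, a, k, y, a, y)
  "yyyamamyk" → prefix "y" already present; 8 new (y, y, a, m, a, m, y, k)
  "yymkyffka" → prefix "yy" already present; 7 new (m, k, y, f, f, k, a)
  "mkamaaaam" → 9 new (m, k, a, m, a, a, a, a, m)
  "yyyama" → prefix "yyyama" already present; 0 new (none)
  "yyyayyf" → prefix "yyya" already present; 3 new (y, y, f)
  "ykakyaymkf" → prefix "ykakyay" already present; 3 new (m, k, f)
  "yyyamaa" → prefix "yyyama" already present; 1 new (a)
  "ym" → prefix "y" already present; 1 new (m)
  "yyyak" → prefix "yyya" already present; 1 new (k)
  "yaa" → prefix "ya" already present; 1 new (a)
  "yyya" → prefix "yyya" already present; 0 new (none)
  "myym" → prefix "m" already present; 3 new (y, y, m)
  "yymkyffaaf" → prefix "yymkyff" already present; 3 new (a, a, f)
  "yffa" → prefix "y" already present; 3 new (f, f, a)
Total nodes = 2 + 6 + 8 + 7 + 9 + 0 + 3 + 3 + 1 + 1 + 1 + 1 + 0 + 3 + 3 + 3 = 51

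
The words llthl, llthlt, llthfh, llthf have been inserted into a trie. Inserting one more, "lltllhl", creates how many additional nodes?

4

"llt" is already a path in the trie; the remaining "llhl" must be added.
New nodes needed: |"lltllhl"| − 3 = 7 − 3 = 4.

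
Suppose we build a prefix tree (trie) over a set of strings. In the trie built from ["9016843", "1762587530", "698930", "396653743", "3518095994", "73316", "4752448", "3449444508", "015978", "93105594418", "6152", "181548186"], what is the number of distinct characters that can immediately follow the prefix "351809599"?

1

Follow the path "351809599" to its node, then look at its outgoing edges.
Characters that immediately follow "351809599" among the stored strings: {4}.
That node has 1 child edge.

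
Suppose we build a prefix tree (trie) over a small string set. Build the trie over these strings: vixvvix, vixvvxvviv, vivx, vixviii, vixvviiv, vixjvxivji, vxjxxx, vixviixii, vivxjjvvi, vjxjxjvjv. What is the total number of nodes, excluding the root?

47

For each word, the new-node count is its length minus the longest prefix already in the trie:
  "vixvvix" → 7 new (v, i, x, v, v, i, x)
  "vixvvxvviv" → prefix "vixvv" already present; 5 new (x, v, v, i, v)
  "vivx" → prefix "vi" already present; 2 new (v, x)
  "vixviii" → prefix "vixv" already present; 3 new (i, i, i)
  "vixvviiv" → prefix "vixvvi" already present; 2 new (i, v)
  "vixjvxivji" → prefix "vix" already present; 7 new (j, v, x, i, v, j, i)
  "vxjxxx" → prefix "v" already present; 5 new (x, j, x, x, x)
  "vixviixii" → prefix "vixvii" already present; 3 new (x, i, i)
  "vivxjjvvi" → prefix "vivx" already present; 5 new (j, j, v, v, i)
  "vjxjxjvjv" → prefix "v" already present; 8 new (j, x, j, x, j, v, j, v)
Total nodes = 7 + 5 + 2 + 3 + 2 + 7 + 5 + 3 + 5 + 8 = 47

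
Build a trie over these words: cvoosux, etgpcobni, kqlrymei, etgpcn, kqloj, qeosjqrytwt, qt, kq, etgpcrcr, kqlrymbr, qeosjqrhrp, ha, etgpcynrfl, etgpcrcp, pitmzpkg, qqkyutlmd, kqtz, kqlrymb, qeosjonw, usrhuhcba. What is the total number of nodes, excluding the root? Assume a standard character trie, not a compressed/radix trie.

85

Trace insertions, counting only characters that open a new branch:
  "cvoosux" → 7 new (c, v, o, o, s, u, x)
  "etgpcobni" → 9 new (e, t, g, p, c, o, b, n, i)
  "kqlrymei" → 8 new (k, q, l, r, y, m, e, i)
  "etgpcn" → prefix "etgpc" already present; 1 new (n)
  "kqloj" → prefix "kql" already present; 2 new (o, j)
  "qeosjqrytwt" → 11 new (q, e, o, s, j, q, r, y, t, w, t)
  "qt" → prefix "q" already present; 1 new (t)
  "kq" → prefix "kq" already present; 0 new (none)
  "etgpcrcr" → prefix "etgpc" already present; 3 new (r, c, r)
  "kqlrymbr" → prefix "kqlrym" already present; 2 new (b, r)
  "qeosjqrhrp" → prefix "qeosjqr" already present; 3 new (h, r, p)
  "ha" → 2 new (h, a)
  "etgpcynrfl" → prefix "etgpc" already present; 5 new (y, n, r, f, l)
  "etgpcrcp" → prefix "etgpcrc" already present; 1 new (p)
  "pitmzpkg" → 8 new (p, i, t, m, z, p, k, g)
  "qqkyutlmd" → prefix "q" already present; 8 new (q, k, y, u, t, l, m, d)
  "kqtz" → prefix "kq" already present; 2 new (t, z)
  "kqlrymb" → prefix "kqlrymb" already present; 0 new (none)
  "qeosjonw" → prefix "qeosj" already present; 3 new (o, n, w)
  "usrhuhcba" → 9 new (u, s, r, h, u, h, c, b, a)
Total nodes = 7 + 9 + 8 + 1 + 2 + 11 + 1 + 0 + 3 + 2 + 3 + 2 + 5 + 1 + 8 + 8 + 2 + 0 + 3 + 9 = 85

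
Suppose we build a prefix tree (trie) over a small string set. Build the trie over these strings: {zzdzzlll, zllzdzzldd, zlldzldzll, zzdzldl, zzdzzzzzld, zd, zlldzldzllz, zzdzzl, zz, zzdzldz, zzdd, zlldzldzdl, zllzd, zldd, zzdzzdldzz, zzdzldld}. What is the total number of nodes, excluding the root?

46

Insert word by word; a character creates a node only if that edge doesn't already exist:
  "zzdzzlll" → 8 new (z, z, d, z, z, l, l, l)
  "zllzdzzldd" → prefix "z" already present; 9 new (l, l, z, d, z, z, l, d, d)
  "zlldzldzll" → prefix "zll" already present; 7 new (d, z, l, d, z, l, l)
  "zzdzldl" → prefix "zzdz" already present; 3 new (l, d, l)
  "zzdzzzzzld" → prefix "zzdzz" already present; 5 new (z, z, z, l, d)
  "zd" → prefix "z" already present; 1 new (d)
  "zlldzldzllz" → prefix "zlldzldzll" already present; 1 new (z)
  "zzdzzl" → prefix "zzdzzl" already present; 0 new (none)
  "zz" → prefix "zz" already present; 0 new (none)
  "zzdzldz" → prefix "zzdzld" already present; 1 new (z)
  "zzdd" → prefix "zzd" already present; 1 new (d)
  "zlldzldzdl" → prefix "zlldzldz" already present; 2 new (d, l)
  "zllzd" → prefix "zllzd" already present; 0 new (none)
  "zldd" → prefix "zl" already present; 2 new (d, d)
  "zzdzzdldzz" → prefix "zzdzz" already present; 5 new (d, l, d, z, z)
  "zzdzldld" → prefix "zzdzldl" already present; 1 new (d)
Total nodes = 8 + 9 + 7 + 3 + 5 + 1 + 1 + 0 + 0 + 1 + 1 + 2 + 0 + 2 + 5 + 1 = 46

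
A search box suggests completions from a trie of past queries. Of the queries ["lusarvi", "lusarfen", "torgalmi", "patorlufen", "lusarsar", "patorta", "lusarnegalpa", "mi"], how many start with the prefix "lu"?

4

Walk to "lu"; the words in its subtree are exactly those with that prefix.
Matches: "lusarfen", "lusarnegalpa", "lusarsar", "lusarvi"
Count: 4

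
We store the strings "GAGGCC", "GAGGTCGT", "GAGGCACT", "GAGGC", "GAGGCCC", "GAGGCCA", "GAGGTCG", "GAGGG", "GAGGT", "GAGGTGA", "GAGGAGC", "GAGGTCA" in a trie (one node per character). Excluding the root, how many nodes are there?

Count nodes per top-level branch (shared prefixes stored once):
  'G'-branch (GAGGAGC, GAGGC, GAGGCACT, GAGGCC, GAGGCCA, GAGGCCC, GAGGG, GAGGT, GAGGTCA, GAGGTCG, GAGGTCGT, GAGGTGA): 22 nodes
Sum: 22

22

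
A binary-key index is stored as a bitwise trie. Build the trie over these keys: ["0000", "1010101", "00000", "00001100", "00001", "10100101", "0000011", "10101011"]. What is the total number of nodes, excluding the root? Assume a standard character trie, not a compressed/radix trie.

23

Trie structure (* marks end of a word):
(root)
├─ 0
│  └─ 0
│     └─ 0
│        └─ 0 *
│           ├─ 0 *
│           │  └─ 1
│           │     └─ 1 *
│           └─ 1 *
│              └─ 1
│                 └─ 0
│                    └─ 0 *
└─ 1
   └─ 0
      └─ 1
         └─ 0
            ├─ 0
            │  └─ 1
            │     └─ 0
            │        └─ 1 *
            └─ 1
               └─ 0
                  └─ 1 *
                     └─ 1 *
Counting every labelled node above: 23.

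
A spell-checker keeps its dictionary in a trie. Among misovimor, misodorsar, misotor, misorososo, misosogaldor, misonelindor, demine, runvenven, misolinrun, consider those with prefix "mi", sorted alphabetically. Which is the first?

misodorsar

Filter for "mi…" and sort: "misodorsar", "misolinrun", "misonelindor", "misorososo", "misosogaldor", "misotor", "misovimor"
Position 1: misodorsar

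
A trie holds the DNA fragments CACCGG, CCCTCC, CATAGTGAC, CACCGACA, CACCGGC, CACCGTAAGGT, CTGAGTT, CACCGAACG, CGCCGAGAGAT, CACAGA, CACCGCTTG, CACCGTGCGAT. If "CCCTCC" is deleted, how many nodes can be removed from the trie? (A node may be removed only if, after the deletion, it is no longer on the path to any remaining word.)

5

Walk "CCCTCC" from the leaf back toward the root, removing each node that no remaining word uses.
The suffix "CCTCC" (5 nodes) is used only by "CCCTCC"; the node for "C" still has the child "A", so pruning stops there.
Nodes removed: 5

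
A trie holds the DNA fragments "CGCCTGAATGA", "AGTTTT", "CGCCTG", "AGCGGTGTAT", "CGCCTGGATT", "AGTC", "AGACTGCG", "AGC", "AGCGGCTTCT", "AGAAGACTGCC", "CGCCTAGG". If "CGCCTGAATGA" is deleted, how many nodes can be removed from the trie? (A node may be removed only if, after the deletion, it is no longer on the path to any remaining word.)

5

A node on "CGCCTGAATGA"'s path can go only if nothing else ends at it or branches off below it.
The suffix "AATGA" (5 nodes) is used only by "CGCCTGAATGA"; the node for "CGCCTG" still has the child "G", so pruning stops there.
Nodes removed: 5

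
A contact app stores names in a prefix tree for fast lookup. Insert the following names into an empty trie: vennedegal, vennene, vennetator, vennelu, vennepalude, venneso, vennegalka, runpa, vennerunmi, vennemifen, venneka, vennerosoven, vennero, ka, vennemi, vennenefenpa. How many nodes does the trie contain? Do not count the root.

Count nodes per top-level branch (shared prefixes stored once):
  'k'-branch (ka): 2 nodes
  'r'-branch (runpa): 5 nodes
  'v'-branch (vennedegal, vennegalka, venneka, vennelu, vennemi, vennemifen, vennene, vennenefenpa, vennepalude, vennero, vennerosoven, vennerunmi, venneso, vennetator): 55 nodes
Sum: 62

62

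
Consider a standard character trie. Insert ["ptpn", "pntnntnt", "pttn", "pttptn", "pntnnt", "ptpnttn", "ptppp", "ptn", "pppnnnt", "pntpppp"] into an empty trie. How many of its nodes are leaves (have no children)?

Leaves are exactly the stored words that no other stored word extends.
Those words: "pntnntnt", "pntpppp", "pppnnnt", "ptn", "ptpnttn", "ptppp", "pttn", "pttptn"
Leaf count: 8

8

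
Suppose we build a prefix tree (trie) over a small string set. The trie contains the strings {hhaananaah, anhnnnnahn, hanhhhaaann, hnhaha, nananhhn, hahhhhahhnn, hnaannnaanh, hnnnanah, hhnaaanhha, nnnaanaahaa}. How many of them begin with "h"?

Traverse to the node for "h", then collect every word in that subtree.
Words under "h": hahhhhahhnn, hanhhhaaann, hhaananaah, hhnaaanhha, hnaannnaanh, hnhaha, hnnnanah
Count: 7

7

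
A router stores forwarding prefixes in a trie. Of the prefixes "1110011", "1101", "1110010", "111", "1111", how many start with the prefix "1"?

Traverse to the node for "1", then collect every word in that subtree.
Matches: "1101", "111", "1110010", "1110011", "1111"
Count: 5

5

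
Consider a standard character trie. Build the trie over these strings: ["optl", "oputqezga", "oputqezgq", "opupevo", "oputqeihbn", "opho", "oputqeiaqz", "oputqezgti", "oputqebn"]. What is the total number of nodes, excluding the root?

29

Count nodes per top-level branch (shared prefixes stored once):
  'o'-branch (opho, optl, opupevo, oputqebn, oputqeiaqz, oputqeihbn, oputqezga, oputqezgq, oputqezgti): 29 nodes
Sum: 29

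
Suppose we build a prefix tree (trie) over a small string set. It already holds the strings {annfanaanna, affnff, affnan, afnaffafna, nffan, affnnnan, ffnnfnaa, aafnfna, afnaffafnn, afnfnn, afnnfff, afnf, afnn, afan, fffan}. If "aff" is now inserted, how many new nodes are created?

"aff" is already a full path in the trie; only an end-marker is added.
No new nodes are needed: 0.

0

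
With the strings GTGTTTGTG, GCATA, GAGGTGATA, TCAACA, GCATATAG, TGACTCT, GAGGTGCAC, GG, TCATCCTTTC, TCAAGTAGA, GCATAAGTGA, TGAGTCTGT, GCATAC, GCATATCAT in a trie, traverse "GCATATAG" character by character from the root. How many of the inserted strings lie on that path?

2

Traverse "GCATATAG" character by character; count nodes along the way that are marked as word ends.
Prefixes of the query that are stored words: "GCATA", "GCATATAG"
Count: 2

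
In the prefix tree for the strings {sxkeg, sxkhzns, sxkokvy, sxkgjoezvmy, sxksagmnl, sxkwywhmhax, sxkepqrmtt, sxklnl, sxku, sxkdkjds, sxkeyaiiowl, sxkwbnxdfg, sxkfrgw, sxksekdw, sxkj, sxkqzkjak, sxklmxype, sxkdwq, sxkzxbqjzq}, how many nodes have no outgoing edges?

A leaf is a node with no children — equivalently, the end of a word that is not a proper prefix of any other stored word.
Those words: "sxkdkjds", "sxkdwq", "sxkeg", "sxkepqrmtt", "sxkeyaiiowl", "sxkfrgw", "sxkgjoezvmy", "sxkhzns", "sxkj", "sxklmxype", "sxklnl", "sxkokvy", "sxkqzkjak", "sxksagmnl", "sxksekdw", "sxku", "sxkwbnxdfg", "sxkwywhmhax", "sxkzxbqjzq"
Leaf count: 19

19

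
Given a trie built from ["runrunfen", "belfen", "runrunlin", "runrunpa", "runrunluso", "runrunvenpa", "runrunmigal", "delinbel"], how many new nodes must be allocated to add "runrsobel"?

5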